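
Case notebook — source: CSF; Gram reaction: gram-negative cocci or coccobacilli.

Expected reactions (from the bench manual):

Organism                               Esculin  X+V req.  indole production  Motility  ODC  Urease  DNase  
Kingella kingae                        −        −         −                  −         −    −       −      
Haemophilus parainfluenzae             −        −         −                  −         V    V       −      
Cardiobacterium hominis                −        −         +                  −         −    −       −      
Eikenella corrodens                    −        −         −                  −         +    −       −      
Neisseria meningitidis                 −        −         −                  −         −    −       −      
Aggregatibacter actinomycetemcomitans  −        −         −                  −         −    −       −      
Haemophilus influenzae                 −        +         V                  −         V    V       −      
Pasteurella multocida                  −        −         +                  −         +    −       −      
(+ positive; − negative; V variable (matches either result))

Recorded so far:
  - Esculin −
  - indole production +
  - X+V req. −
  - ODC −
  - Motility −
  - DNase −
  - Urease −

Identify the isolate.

Cardiobacterium hominis

Urease −: all 8 remaining candidates are consistent.
Motility −: all 8 remaining candidates are consistent.
Esculin −: all 8 remaining candidates are consistent.
indole production +: excludes 5 organisms — 3 left.
DNase −: all 3 remaining candidates are consistent.
ODC −: excludes Pasteurella multocida — 2 left.
X+V req. −: excludes Haemophilus influenzae — 1 left.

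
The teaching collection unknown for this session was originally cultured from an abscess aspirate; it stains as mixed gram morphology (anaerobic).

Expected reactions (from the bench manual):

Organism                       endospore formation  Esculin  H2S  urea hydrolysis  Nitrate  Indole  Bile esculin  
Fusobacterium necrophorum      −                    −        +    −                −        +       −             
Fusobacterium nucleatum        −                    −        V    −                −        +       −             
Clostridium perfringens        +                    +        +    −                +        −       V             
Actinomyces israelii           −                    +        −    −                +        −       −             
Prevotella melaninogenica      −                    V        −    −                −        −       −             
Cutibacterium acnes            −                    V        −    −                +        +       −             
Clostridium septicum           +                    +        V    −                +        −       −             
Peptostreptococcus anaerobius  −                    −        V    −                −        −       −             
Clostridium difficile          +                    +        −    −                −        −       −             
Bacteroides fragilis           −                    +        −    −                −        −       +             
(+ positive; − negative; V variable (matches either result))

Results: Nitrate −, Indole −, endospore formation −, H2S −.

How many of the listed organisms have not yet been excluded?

endospore formation −: excludes Clostridium perfringens, Clostridium septicum, Clostridium difficile — 7 left.
H2S −: excludes Fusobacterium necrophorum — 6 left.
Nitrate −: excludes Actinomyces israelii, Cutibacterium acnes — 4 left.
Indole −: excludes Fusobacterium nucleatum — 3 left.
Still consistent: Bacteroides fragilis, Peptostreptococcus anaerobius, Prevotella melaninogenica.

3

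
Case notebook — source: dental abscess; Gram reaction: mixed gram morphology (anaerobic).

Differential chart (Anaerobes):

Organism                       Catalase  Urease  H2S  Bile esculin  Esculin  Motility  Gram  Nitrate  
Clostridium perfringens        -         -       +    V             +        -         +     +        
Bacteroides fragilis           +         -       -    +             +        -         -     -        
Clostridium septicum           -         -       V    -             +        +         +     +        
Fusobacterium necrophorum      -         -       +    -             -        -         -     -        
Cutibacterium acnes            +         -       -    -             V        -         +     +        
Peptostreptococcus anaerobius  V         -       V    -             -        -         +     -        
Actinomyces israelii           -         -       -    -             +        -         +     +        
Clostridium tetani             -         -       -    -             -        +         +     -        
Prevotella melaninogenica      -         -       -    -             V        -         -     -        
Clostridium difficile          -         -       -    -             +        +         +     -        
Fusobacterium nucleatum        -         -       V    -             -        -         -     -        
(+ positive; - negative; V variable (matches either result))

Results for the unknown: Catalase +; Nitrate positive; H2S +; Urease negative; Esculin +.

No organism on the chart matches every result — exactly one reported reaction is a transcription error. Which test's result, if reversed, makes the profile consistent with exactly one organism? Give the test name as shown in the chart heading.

As reported, no row in the chart matches all 5 reactions.
Reversing Catalase → 2 organisms match (not unique).
Reversing Nitrate → still no organism matches.
Reversing H2S (to -) → unique match: Cutibacterium acnes.
Reversing Esculin → still no organism matches.
Reversing Urease → still no organism matches.

H2S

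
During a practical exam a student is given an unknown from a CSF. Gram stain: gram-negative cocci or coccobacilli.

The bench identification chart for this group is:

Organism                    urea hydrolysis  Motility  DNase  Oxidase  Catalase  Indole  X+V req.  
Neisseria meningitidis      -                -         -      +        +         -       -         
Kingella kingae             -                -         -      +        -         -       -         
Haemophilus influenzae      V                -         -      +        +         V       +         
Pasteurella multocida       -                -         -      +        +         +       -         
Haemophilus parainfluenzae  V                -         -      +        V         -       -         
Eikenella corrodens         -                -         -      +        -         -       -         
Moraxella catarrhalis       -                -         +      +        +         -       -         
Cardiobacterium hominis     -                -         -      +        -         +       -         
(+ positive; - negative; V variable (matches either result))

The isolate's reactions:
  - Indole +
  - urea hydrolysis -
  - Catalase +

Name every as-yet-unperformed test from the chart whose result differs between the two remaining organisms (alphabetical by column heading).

X+V req.

urea hydrolysis -: all 8 remaining candidates are consistent.
Catalase +: excludes Kingella kingae, Eikenella corrodens, Cardiobacterium hominis — 5 left.
Indole +: excludes Neisseria meningitidis, Haemophilus parainfluenzae, Moraxella catarrhalis — 2 left.
Two candidates remain: Haemophilus influenzae and Pasteurella multocida.
  Motility: - vs - — same for both, does not separate.
  DNase: - vs - — same for both, does not separate.
  Oxidase: + vs + — same for both, does not separate.
  X+V req.: Haemophilus influenzae +, Pasteurella multocida - — discriminates.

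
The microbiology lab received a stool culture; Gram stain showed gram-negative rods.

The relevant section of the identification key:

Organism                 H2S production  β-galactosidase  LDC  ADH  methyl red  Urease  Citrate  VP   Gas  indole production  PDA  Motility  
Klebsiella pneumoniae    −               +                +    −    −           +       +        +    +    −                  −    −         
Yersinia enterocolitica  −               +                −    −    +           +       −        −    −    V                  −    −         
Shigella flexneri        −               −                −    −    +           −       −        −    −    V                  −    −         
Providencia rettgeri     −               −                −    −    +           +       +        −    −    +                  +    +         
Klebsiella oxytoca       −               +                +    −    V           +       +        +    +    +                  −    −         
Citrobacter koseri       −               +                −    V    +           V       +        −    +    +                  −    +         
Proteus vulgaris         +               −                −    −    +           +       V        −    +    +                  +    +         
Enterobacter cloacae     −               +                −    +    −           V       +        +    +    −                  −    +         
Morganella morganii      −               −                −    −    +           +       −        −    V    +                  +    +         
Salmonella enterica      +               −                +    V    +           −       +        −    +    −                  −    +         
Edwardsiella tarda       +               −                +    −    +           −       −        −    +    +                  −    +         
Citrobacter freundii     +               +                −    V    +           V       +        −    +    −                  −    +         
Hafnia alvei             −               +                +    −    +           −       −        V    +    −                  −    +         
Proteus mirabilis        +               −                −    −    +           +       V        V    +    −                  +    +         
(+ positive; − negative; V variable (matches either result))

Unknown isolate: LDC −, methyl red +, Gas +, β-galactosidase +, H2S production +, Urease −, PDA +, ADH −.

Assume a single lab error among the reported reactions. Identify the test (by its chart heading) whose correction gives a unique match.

PDA

As reported, no row in the chart matches all 8 reactions.
Reversing ADH → still no organism matches.
Reversing β-galactosidase → still no organism matches.
Reversing LDC → still no organism matches.
Reversing Urease → still no organism matches.
Reversing methyl red → still no organism matches.
Reversing Gas → still no organism matches.
Reversing PDA (to −) → unique match: Citrobacter freundii.
Reversing H2S production → still no organism matches.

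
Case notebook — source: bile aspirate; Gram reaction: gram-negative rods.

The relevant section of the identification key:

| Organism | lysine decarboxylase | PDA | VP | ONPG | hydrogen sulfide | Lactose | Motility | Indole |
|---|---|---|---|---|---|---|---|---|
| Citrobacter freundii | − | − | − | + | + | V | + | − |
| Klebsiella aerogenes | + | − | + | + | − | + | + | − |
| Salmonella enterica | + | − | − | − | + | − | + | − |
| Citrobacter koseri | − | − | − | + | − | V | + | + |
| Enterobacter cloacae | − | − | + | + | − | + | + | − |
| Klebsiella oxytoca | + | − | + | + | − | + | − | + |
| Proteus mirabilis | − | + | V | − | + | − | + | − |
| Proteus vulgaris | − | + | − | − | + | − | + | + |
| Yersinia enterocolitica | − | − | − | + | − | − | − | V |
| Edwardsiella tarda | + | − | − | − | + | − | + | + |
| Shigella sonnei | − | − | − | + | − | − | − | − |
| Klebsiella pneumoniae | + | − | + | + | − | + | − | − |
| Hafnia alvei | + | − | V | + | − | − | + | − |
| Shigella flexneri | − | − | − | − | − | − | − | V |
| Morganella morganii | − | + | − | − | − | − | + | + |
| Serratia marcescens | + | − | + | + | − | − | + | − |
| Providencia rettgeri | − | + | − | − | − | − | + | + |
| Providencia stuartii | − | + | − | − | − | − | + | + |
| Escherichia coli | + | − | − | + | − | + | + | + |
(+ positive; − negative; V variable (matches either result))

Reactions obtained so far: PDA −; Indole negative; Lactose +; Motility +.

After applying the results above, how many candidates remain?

3

Lactose +: excludes 12 organisms — 7 left.
Motility +: excludes Klebsiella oxytoca, Klebsiella pneumoniae — 5 left.
PDA −: all 5 remaining candidates are consistent.
Indole −: excludes Citrobacter koseri, Escherichia coli — 3 left.
Still consistent: Citrobacter freundii, Enterobacter cloacae, Klebsiella aerogenes.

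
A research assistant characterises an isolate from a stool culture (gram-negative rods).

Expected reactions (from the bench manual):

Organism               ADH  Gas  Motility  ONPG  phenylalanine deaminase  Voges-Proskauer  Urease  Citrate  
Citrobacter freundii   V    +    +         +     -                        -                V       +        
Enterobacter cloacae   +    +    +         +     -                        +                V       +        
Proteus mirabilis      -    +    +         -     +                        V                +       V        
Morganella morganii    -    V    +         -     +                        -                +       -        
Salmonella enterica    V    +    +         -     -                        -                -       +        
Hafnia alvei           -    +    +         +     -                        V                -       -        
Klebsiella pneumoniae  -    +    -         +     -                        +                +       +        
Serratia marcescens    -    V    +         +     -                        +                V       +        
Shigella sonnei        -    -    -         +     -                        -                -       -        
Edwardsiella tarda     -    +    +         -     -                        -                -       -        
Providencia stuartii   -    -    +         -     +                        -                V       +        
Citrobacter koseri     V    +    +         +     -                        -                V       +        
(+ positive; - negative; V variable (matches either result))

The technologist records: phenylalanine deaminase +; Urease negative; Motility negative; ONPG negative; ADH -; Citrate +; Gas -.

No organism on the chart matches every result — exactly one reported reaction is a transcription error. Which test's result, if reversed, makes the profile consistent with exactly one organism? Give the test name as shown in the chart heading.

As reported, no row in the chart matches all 7 reactions.
Reversing Citrate → still no organism matches.
Reversing Gas → still no organism matches.
Reversing Urease → still no organism matches.
Reversing phenylalanine deaminase → still no organism matches.
Reversing ADH → still no organism matches.
Reversing Motility (to +) → unique match: Providencia stuartii.
Reversing ONPG → still no organism matches.

Motility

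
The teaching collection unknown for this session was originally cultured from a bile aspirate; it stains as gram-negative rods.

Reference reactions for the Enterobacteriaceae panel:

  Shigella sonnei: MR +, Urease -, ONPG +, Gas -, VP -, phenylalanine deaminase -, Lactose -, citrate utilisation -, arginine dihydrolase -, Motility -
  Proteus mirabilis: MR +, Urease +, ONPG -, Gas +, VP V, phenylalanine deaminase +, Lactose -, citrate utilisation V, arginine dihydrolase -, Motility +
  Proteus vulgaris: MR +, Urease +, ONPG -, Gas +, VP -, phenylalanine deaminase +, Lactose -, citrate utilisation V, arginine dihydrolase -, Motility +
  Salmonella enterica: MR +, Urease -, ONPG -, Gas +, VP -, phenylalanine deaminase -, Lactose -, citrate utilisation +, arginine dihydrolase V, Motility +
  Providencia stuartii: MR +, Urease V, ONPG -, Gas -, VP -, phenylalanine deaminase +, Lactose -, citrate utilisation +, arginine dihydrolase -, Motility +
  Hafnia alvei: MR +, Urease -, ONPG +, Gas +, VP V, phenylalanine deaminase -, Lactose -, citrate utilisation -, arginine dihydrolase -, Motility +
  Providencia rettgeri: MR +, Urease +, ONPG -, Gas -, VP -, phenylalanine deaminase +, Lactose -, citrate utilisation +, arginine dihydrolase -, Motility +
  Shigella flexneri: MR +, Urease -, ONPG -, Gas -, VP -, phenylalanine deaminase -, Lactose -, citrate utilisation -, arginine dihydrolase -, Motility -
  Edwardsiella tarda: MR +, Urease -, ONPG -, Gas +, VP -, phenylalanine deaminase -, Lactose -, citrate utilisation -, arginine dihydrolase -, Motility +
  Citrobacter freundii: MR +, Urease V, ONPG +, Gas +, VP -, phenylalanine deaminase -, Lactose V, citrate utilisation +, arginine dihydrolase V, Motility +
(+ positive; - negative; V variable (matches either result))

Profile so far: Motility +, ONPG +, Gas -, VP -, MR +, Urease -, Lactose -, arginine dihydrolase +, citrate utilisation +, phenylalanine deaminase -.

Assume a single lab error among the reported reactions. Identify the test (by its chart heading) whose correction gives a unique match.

Gas

As reported, no row in the chart matches all 10 reactions.
Reversing Urease → still no organism matches.
Reversing ONPG → still no organism matches.
Reversing Gas (to +) → unique match: Citrobacter freundii.
Reversing MR → still no organism matches.
Reversing phenylalanine deaminase → still no organism matches.
Reversing Motility → still no organism matches.
Reversing arginine dihydrolase → still no organism matches.
Reversing Lactose → still no organism matches.
Reversing citrate utilisation → still no organism matches.
Reversing VP → still no organism matches.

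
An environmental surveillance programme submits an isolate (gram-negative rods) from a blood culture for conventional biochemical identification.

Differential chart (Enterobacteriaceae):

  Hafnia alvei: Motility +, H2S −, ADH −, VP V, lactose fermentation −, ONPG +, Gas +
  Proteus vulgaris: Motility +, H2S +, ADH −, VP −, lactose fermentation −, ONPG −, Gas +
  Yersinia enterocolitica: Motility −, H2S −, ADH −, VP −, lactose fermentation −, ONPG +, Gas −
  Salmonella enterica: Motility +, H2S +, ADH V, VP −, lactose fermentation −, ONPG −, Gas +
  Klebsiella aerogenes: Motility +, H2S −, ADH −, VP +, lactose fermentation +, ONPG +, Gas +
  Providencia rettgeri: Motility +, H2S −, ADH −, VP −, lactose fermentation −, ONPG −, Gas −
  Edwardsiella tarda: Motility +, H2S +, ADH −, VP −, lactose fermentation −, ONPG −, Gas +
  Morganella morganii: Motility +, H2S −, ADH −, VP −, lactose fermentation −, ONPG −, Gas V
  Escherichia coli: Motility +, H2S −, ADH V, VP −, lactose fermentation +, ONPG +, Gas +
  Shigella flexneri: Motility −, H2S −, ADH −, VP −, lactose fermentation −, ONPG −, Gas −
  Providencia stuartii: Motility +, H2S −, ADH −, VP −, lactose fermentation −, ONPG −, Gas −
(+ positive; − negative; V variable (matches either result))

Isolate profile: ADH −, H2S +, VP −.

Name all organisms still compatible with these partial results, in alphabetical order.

H2S +: excludes 8 organisms — 3 left.
ADH −: all 3 remaining candidates are consistent.
VP −: all 3 remaining candidates are consistent.

Edwardsiella tarda, Proteus vulgaris, Salmonella enterica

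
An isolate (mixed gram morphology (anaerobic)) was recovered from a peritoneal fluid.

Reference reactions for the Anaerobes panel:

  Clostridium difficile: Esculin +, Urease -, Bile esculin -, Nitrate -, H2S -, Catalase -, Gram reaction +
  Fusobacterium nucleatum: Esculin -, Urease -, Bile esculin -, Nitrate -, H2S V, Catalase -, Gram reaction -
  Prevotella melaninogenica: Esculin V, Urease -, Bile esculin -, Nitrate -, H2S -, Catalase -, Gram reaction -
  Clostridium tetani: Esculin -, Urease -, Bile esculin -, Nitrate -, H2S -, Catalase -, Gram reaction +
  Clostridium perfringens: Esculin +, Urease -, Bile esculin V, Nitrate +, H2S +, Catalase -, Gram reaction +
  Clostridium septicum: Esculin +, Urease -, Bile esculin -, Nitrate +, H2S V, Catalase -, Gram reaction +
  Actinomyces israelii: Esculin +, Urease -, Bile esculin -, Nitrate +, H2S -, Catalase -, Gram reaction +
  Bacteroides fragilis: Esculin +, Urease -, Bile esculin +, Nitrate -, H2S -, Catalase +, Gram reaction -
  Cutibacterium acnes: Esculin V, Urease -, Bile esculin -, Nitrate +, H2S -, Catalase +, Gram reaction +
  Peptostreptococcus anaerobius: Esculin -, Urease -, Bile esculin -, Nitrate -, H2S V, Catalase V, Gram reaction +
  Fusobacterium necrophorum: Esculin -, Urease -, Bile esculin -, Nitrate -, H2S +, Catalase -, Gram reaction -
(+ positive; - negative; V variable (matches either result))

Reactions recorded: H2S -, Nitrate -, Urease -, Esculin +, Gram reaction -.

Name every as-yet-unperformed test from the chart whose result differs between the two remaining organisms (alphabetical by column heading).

Bile esculin, Catalase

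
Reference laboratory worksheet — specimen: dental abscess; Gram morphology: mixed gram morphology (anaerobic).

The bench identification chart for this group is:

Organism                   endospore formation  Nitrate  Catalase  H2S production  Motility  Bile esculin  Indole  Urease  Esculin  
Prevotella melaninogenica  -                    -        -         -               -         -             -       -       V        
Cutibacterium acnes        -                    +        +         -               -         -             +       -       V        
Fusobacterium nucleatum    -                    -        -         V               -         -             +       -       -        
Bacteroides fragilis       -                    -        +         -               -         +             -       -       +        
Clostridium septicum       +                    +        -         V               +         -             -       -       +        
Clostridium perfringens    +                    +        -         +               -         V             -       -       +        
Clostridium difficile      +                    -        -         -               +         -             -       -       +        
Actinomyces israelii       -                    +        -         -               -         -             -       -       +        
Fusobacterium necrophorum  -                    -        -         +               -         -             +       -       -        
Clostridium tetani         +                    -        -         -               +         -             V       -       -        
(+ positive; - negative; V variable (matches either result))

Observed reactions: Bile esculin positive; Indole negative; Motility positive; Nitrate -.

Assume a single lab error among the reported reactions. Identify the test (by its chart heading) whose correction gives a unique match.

Motility

As reported, no row in the chart matches all 4 reactions.
Reversing Bile esculin → 2 organisms match (not unique).
Reversing Indole → still no organism matches.
Reversing Nitrate → still no organism matches.
Reversing Motility (to -) → unique match: Bacteroides fragilis.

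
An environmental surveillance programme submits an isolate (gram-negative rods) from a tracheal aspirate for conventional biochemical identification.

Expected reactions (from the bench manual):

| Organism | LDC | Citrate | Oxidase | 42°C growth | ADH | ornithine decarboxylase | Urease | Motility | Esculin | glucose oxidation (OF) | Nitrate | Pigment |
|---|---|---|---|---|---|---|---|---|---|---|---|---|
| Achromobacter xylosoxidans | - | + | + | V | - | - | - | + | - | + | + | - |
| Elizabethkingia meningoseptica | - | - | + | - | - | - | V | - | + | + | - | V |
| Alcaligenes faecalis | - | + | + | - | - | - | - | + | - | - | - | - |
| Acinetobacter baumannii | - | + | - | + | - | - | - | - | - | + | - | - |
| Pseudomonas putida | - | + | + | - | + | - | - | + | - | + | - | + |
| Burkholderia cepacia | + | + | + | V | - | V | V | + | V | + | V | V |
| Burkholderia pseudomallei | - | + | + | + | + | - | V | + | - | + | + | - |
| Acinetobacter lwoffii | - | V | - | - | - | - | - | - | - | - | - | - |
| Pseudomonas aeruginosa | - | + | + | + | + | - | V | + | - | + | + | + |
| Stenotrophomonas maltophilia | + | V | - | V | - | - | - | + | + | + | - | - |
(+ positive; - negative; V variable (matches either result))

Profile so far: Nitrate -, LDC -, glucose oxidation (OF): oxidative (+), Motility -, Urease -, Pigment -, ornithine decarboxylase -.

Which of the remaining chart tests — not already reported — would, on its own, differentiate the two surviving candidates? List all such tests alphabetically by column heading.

Nitrate -: excludes Achromobacter xylosoxidans, Burkholderia pseudomallei, Pseudomonas aeruginosa — 7 left.
Urease -: all 7 remaining candidates are consistent.
Motility -: excludes Alcaligenes faecalis, Pseudomonas putida, Burkholderia cepacia, Stenotrophomonas maltophilia — 3 left.
Pigment -: all 3 remaining candidates are consistent.
LDC -: all 3 remaining candidates are consistent.
ornithine decarboxylase -: all 3 remaining candidates are consistent.
glucose oxidation (OF) +: excludes Acinetobacter lwoffii — 2 left.
Two candidates remain: Acinetobacter baumannii and Elizabethkingia meningoseptica.
  Citrate: Acinetobacter baumannii +, Elizabethkingia meningoseptica - — discriminates.
  Oxidase: Acinetobacter baumannii -, Elizabethkingia meningoseptica + — discriminates.
  42°C growth: Acinetobacter baumannii +, Elizabethkingia meningoseptica - — discriminates.
  ADH: - vs - — same for both, does not separate.
  Esculin: Acinetobacter baumannii -, Elizabethkingia meningoseptica + — discriminates.

42°C growth, Citrate, Esculin, Oxidase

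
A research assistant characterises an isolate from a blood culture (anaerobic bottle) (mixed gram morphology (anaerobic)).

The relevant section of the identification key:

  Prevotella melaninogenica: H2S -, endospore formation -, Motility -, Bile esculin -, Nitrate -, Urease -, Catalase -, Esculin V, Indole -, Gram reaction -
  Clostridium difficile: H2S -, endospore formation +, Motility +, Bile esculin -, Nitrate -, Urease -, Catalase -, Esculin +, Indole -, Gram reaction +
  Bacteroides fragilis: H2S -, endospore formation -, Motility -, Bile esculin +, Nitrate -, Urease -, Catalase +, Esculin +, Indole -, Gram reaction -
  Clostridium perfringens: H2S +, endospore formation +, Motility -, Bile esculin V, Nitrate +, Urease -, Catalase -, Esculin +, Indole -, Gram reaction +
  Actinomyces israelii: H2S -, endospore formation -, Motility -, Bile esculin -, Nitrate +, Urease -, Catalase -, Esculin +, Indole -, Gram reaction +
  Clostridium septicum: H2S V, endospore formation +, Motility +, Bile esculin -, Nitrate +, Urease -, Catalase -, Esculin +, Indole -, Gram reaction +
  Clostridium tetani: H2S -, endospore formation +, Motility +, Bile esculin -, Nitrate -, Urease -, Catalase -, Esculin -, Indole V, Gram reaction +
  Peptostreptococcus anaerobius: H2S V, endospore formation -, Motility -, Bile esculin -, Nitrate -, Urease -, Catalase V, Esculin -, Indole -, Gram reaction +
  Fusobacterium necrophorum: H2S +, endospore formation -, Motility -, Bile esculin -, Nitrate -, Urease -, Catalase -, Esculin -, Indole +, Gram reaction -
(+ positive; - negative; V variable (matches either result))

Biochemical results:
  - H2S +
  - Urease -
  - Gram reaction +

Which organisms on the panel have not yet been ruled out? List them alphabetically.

Gram reaction +: excludes Prevotella melaninogenica, Bacteroides fragilis, Fusobacterium necrophorum — 6 left.
H2S +: excludes Clostridium difficile, Actinomyces israelii, Clostridium tetani — 3 left.
Urease -: all 3 remaining candidates are consistent.

Clostridium perfringens, Clostridium septicum, Peptostreptococcus anaerobius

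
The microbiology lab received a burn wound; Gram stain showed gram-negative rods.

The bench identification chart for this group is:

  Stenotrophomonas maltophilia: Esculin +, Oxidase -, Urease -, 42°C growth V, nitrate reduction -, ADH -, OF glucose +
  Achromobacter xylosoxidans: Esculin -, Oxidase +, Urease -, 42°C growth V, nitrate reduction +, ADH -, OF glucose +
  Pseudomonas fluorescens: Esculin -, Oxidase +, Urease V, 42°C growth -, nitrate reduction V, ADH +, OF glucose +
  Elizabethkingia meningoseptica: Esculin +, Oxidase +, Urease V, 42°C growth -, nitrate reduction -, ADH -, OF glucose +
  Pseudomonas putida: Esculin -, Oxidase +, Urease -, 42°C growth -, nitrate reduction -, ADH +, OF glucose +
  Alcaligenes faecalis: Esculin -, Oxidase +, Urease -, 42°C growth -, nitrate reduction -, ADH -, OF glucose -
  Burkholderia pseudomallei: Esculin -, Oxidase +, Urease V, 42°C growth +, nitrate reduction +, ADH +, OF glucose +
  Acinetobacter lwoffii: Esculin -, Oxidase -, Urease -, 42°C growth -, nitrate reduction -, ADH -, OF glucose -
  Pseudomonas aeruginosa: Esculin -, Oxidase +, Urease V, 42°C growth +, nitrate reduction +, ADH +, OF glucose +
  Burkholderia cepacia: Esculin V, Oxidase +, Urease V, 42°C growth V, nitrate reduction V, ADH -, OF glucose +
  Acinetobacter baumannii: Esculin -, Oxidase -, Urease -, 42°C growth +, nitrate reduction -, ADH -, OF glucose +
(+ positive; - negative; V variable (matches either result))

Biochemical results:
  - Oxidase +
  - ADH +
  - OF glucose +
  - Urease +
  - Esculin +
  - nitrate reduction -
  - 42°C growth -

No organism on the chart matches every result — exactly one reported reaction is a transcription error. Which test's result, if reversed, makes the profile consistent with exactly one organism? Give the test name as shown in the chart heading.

As reported, no row in the chart matches all 7 reactions.
Reversing Esculin (to -) → unique match: Pseudomonas fluorescens.
Reversing OF glucose → still no organism matches.
Reversing Urease → still no organism matches.
Reversing 42°C growth → still no organism matches.
Reversing nitrate reduction → still no organism matches.
Reversing Oxidase → still no organism matches.
Reversing ADH → 2 organisms match (not unique).

Esculin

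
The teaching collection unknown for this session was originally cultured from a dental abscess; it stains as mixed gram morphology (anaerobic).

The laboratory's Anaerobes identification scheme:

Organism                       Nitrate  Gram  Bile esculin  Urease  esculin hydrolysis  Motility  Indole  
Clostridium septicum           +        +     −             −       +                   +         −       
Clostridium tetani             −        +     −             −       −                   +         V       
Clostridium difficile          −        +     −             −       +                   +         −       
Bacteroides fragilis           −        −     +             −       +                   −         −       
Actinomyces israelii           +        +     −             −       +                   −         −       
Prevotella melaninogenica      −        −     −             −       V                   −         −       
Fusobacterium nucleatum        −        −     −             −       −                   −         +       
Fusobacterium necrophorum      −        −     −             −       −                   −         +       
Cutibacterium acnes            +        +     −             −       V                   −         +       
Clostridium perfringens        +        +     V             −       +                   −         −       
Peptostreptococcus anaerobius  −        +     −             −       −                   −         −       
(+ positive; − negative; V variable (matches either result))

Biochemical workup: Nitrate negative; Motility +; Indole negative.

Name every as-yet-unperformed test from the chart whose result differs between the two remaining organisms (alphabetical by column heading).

esculin hydrolysis

Motility +: excludes 8 organisms — 3 left.
Indole −: all 3 remaining candidates are consistent.
Nitrate −: excludes Clostridium septicum — 2 left.
Two candidates remain: Clostridium difficile and Clostridium tetani.
  Gram: + vs + — same for both, does not separate.
  Bile esculin: − vs − — same for both, does not separate.
  Urease: − vs − — same for both, does not separate.
  esculin hydrolysis: Clostridium difficile +, Clostridium tetani − — discriminates.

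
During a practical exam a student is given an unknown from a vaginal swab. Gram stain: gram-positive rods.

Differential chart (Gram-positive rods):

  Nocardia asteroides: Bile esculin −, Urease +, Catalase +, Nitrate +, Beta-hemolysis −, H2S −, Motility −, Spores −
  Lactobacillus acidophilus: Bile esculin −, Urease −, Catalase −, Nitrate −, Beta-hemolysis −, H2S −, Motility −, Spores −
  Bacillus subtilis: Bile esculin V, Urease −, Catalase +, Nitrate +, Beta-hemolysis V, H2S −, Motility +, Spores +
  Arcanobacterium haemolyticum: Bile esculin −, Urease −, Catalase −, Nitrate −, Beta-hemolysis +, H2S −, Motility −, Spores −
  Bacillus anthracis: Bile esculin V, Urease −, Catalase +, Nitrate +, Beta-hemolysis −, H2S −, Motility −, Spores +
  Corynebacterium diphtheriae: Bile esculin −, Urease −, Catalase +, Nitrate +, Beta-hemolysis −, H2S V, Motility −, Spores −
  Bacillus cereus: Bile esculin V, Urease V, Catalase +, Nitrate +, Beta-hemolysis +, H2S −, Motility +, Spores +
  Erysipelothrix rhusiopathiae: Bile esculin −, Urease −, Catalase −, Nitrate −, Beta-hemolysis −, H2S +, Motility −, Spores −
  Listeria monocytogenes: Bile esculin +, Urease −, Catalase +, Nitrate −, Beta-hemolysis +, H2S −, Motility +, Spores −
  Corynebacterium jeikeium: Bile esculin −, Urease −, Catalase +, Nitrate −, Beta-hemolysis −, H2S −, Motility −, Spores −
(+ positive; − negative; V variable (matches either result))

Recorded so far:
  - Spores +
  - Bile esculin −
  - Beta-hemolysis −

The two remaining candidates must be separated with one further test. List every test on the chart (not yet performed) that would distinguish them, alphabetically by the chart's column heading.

Bile esculin −: excludes Listeria monocytogenes — 9 left.
Spores +: excludes 6 organisms — 3 left.
Beta-hemolysis −: excludes Bacillus cereus — 2 left.
Two candidates remain: Bacillus anthracis and Bacillus subtilis.
  Urease: − vs − — same for both, does not separate.
  Catalase: + vs + — same for both, does not separate.
  Nitrate: + vs + — same for both, does not separate.
  H2S: − vs − — same for both, does not separate.
  Motility: Bacillus anthracis −, Bacillus subtilis + — discriminates.

Motility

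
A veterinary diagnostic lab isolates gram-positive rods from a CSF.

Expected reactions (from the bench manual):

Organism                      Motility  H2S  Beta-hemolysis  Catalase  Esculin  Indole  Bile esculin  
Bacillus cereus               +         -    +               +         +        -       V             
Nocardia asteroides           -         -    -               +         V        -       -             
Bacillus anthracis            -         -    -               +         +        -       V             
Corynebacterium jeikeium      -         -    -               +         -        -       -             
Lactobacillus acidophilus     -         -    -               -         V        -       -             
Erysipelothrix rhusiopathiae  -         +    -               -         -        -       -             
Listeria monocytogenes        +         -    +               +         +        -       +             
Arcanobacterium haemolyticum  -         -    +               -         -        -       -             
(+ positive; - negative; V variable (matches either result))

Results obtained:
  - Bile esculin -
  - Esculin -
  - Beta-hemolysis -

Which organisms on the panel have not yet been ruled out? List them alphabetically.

Beta-hemolysis -: excludes Bacillus cereus, Listeria monocytogenes, Arcanobacterium haemolyticum — 5 left.
Esculin -: excludes Bacillus anthracis — 4 left.
Bile esculin -: all 4 remaining candidates are consistent.

Corynebacterium jeikeium, Erysipelothrix rhusiopathiae, Lactobacillus acidophilus, Nocardia asteroides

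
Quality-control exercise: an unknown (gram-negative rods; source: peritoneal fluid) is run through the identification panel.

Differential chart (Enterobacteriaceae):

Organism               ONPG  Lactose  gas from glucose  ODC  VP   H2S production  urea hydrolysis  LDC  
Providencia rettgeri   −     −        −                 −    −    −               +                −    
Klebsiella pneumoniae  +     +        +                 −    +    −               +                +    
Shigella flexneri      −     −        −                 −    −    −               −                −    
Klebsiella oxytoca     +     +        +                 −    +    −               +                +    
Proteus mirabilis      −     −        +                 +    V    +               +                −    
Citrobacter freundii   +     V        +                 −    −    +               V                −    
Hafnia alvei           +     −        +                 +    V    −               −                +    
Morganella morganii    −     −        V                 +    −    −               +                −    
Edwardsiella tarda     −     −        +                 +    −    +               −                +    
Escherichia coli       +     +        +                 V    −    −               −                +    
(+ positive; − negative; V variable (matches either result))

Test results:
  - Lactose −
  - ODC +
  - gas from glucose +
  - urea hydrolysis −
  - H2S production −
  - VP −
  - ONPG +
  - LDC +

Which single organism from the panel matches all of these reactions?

Hafnia alvei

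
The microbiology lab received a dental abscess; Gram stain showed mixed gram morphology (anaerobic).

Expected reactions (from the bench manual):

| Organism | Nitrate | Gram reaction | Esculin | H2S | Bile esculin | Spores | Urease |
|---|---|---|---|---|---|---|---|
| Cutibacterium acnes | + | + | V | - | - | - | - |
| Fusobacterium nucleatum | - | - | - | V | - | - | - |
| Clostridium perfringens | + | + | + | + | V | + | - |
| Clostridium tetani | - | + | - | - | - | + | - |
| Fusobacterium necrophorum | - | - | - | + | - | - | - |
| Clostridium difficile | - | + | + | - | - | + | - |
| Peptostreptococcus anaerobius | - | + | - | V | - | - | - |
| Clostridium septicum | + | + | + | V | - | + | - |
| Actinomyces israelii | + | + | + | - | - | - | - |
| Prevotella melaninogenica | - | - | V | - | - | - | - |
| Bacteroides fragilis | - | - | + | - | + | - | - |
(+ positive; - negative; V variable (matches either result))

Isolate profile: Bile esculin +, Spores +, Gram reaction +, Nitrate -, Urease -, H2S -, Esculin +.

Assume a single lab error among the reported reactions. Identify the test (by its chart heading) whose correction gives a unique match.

As reported, no row in the chart matches all 7 reactions.
Reversing Urease → still no organism matches.
Reversing H2S → still no organism matches.
Reversing Bile esculin (to -) → unique match: Clostridium difficile.
Reversing Gram reaction → still no organism matches.
Reversing Esculin → still no organism matches.
Reversing Spores → still no organism matches.
Reversing Nitrate → still no organism matches.

Bile esculin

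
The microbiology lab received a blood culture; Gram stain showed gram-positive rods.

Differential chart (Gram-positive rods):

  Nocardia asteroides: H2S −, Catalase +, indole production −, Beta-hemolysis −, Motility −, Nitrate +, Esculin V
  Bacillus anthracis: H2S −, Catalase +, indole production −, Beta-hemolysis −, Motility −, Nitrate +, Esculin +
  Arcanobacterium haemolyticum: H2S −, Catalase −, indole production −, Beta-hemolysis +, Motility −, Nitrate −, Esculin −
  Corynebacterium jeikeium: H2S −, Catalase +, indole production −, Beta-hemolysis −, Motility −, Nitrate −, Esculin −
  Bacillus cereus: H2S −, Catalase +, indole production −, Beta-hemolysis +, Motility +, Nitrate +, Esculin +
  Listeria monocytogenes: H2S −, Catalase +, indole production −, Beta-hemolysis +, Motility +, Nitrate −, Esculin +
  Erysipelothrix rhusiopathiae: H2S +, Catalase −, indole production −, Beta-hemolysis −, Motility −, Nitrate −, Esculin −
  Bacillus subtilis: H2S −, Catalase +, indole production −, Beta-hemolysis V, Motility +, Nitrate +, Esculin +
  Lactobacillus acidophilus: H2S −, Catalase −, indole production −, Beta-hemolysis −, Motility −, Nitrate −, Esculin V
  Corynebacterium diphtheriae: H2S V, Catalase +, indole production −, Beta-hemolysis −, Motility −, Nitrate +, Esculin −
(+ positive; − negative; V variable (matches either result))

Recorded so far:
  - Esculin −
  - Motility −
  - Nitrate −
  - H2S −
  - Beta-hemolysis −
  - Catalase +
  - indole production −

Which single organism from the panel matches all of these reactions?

Corynebacterium jeikeium

Nitrate −: excludes 5 organisms — 5 left.
Beta-hemolysis −: excludes Arcanobacterium haemolyticum, Listeria monocytogenes — 3 left.
indole production −: all 3 remaining candidates are consistent.
H2S −: excludes Erysipelothrix rhusiopathiae — 2 left.
Esculin −: all 2 remaining candidates are consistent.
Motility −: all 2 remaining candidates are consistent.
Catalase +: excludes Lactobacillus acidophilus — 1 left.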